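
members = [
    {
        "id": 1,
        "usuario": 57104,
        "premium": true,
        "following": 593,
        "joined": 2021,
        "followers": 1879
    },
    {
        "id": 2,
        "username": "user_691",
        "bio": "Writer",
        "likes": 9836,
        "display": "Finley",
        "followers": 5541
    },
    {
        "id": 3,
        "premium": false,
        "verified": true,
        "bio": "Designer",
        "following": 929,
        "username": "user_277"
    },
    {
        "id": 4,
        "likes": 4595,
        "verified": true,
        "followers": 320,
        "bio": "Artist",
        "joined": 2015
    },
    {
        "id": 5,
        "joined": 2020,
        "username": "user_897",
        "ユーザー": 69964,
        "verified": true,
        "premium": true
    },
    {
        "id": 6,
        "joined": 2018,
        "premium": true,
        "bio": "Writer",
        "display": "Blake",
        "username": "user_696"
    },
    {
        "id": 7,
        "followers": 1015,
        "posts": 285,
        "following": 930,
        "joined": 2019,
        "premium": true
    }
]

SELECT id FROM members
[1, 2, 3, 4, 5, 6, 7]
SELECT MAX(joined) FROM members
2021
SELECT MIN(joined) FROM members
2015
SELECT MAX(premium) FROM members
True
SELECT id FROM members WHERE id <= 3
[1, 2, 3]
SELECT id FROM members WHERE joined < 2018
[4]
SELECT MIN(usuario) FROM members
57104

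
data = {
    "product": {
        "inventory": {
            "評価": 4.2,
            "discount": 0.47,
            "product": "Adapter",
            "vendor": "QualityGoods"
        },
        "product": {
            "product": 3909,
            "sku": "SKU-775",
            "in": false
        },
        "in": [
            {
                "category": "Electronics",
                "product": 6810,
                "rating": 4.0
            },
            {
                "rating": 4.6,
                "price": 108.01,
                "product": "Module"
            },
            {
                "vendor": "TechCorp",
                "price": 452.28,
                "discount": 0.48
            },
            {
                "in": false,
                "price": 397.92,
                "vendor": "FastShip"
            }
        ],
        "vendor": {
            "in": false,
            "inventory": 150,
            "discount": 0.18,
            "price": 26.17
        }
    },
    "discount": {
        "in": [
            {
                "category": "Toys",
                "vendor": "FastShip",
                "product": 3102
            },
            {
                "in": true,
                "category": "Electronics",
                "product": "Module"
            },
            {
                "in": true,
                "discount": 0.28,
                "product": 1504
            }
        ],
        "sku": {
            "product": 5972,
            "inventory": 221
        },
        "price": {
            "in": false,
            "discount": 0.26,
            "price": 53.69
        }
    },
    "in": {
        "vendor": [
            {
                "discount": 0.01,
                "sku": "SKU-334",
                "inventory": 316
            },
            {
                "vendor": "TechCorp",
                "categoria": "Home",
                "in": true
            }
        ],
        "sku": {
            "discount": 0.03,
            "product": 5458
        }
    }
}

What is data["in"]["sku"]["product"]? 5458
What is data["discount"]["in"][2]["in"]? True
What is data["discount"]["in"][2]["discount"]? 0.28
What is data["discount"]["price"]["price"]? 53.69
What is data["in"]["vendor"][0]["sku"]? "SKU-334"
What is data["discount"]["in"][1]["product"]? "Module"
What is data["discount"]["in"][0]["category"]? "Toys"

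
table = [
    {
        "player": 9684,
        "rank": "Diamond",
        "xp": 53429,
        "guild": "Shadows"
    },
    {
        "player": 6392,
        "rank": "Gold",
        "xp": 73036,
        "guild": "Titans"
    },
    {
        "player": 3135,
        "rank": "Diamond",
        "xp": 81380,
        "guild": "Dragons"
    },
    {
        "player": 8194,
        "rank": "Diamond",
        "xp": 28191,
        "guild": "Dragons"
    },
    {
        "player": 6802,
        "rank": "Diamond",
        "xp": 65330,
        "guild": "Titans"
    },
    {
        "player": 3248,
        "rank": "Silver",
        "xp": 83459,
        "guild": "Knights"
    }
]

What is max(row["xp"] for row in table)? 83459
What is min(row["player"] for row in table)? 3135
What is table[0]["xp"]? 53429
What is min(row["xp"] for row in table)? 28191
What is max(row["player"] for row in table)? 9684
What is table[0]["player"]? 9684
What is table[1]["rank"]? "Gold"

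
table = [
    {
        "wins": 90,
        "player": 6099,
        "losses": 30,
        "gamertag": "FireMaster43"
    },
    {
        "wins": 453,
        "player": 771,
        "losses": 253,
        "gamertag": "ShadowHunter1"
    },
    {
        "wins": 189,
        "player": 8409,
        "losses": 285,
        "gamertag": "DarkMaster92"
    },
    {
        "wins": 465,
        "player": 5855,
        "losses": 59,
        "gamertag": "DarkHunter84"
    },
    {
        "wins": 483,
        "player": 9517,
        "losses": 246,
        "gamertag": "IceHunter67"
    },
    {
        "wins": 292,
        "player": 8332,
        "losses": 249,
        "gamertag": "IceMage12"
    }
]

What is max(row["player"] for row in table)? 9517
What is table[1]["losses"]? 253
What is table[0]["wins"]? 90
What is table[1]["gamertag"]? "ShadowHunter1"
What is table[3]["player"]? 5855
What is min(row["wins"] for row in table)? 90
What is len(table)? 6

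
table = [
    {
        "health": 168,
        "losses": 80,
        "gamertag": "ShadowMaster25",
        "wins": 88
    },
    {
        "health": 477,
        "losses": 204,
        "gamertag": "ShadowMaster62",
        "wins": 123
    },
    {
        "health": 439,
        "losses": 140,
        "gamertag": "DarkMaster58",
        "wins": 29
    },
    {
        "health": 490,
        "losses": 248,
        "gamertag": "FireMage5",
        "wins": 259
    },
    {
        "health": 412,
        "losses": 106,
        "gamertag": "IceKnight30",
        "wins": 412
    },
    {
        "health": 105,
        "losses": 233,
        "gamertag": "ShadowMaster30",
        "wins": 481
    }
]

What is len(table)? 6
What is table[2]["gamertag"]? "DarkMaster58"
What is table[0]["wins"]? 88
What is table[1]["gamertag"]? "ShadowMaster62"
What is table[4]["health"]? 412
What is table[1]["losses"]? 204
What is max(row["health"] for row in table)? 490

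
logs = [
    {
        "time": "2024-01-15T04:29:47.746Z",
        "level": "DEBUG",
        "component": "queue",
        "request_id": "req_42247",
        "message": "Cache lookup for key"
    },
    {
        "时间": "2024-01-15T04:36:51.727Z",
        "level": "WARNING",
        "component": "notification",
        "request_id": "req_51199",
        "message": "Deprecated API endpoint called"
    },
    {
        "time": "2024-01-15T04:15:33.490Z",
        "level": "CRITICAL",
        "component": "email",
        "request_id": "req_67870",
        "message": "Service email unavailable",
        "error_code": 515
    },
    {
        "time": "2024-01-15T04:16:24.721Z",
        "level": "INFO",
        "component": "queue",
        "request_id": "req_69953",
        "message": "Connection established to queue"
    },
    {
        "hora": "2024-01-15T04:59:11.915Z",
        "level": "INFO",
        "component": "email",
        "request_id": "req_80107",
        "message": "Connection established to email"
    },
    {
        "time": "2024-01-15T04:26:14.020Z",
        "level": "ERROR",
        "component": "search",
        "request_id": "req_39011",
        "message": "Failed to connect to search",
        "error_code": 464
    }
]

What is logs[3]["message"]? "Connection established to queue"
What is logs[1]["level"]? "WARNING"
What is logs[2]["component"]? "email"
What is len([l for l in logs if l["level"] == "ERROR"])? 1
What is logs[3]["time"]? "2024-01-15T04:16:24.721Z"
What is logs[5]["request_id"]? "req_39011"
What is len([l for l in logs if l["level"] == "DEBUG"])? 1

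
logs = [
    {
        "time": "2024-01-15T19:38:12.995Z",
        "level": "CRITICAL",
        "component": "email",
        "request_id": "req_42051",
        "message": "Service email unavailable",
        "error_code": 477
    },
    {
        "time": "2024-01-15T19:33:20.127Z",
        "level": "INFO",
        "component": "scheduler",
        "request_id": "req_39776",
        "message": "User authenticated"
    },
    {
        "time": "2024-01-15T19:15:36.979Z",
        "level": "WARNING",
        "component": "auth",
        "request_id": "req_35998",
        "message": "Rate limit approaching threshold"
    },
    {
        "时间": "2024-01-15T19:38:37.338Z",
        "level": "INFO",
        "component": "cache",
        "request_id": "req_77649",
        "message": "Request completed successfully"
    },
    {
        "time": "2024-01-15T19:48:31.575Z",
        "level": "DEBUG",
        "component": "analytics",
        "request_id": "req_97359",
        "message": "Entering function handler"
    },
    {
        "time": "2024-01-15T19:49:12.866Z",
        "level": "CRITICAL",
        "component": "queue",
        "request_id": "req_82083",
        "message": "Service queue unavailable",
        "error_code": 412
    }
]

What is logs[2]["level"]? "WARNING"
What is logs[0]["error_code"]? 477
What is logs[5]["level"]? "CRITICAL"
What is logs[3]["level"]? "INFO"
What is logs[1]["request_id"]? "req_39776"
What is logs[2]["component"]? "auth"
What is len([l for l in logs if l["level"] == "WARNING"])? 1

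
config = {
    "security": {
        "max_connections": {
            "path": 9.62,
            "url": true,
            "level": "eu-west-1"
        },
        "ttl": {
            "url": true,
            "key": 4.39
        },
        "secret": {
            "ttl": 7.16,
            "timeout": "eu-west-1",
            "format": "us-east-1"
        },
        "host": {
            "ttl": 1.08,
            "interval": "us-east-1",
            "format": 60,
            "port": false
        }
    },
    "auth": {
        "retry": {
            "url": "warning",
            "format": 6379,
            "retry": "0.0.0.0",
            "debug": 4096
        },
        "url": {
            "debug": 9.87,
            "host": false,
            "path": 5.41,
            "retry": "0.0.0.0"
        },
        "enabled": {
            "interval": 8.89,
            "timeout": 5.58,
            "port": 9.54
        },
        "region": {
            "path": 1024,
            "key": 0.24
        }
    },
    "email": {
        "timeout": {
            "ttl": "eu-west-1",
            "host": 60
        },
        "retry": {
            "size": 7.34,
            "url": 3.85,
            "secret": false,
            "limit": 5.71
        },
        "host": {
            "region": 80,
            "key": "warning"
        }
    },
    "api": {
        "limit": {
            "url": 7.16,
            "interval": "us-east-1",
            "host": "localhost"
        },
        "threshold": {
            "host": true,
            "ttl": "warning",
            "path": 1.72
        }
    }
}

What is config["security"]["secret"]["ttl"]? 7.16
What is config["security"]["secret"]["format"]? "us-east-1"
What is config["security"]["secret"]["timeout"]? "eu-west-1"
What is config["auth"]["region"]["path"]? 1024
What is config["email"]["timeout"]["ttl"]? "eu-west-1"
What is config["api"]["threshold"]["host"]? True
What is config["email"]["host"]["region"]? 80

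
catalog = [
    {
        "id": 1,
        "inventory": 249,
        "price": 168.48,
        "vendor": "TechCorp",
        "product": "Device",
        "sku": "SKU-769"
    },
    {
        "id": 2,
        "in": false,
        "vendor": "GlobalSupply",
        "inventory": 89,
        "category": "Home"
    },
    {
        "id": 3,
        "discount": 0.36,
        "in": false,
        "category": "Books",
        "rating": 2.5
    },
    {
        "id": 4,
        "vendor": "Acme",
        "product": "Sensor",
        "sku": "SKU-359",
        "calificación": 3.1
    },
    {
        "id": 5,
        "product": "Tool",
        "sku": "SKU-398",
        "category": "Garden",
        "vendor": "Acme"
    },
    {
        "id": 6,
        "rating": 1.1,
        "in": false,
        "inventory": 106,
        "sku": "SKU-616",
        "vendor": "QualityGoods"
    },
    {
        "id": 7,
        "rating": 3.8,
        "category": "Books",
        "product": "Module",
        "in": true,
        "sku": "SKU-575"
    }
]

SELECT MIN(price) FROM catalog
168.48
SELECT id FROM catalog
[1, 2, 3, 4, 5, 6, 7]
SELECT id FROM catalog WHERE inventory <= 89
[2]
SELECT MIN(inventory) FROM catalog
89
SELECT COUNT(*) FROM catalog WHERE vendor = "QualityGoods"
1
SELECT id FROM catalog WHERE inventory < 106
[2]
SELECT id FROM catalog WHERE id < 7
[1, 2, 3, 4, 5, 6]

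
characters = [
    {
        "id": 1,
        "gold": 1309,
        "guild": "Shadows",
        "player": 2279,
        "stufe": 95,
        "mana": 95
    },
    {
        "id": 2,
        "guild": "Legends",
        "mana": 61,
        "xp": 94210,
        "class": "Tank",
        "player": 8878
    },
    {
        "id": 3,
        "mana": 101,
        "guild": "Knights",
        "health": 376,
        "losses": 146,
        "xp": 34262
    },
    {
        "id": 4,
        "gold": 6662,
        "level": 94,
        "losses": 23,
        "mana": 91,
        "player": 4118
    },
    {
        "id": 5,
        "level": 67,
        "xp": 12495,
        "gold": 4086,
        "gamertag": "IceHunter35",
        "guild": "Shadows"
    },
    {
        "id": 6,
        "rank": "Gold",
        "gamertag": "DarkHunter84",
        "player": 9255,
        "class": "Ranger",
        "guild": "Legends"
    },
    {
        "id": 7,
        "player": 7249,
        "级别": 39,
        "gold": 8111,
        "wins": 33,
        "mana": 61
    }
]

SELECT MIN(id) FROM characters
1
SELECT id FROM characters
[1, 2, 3, 4, 5, 6, 7]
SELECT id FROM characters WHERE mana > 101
[]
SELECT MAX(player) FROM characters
9255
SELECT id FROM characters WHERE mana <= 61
[2, 7]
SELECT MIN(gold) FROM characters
1309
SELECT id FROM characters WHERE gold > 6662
[7]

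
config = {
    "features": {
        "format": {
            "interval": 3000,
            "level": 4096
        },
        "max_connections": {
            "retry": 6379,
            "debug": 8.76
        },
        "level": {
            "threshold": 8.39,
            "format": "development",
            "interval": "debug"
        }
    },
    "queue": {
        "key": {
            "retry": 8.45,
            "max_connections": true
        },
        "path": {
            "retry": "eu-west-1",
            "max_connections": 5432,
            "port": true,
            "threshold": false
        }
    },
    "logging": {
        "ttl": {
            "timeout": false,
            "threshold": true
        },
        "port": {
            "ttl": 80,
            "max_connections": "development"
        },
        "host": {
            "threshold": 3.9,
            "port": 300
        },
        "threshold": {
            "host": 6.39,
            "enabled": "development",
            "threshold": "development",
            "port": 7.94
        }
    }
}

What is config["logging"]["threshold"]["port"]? 7.94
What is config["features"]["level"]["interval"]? "debug"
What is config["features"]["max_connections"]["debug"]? 8.76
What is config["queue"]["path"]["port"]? True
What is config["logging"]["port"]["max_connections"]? "development"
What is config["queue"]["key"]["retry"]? 8.45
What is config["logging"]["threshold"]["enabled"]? "development"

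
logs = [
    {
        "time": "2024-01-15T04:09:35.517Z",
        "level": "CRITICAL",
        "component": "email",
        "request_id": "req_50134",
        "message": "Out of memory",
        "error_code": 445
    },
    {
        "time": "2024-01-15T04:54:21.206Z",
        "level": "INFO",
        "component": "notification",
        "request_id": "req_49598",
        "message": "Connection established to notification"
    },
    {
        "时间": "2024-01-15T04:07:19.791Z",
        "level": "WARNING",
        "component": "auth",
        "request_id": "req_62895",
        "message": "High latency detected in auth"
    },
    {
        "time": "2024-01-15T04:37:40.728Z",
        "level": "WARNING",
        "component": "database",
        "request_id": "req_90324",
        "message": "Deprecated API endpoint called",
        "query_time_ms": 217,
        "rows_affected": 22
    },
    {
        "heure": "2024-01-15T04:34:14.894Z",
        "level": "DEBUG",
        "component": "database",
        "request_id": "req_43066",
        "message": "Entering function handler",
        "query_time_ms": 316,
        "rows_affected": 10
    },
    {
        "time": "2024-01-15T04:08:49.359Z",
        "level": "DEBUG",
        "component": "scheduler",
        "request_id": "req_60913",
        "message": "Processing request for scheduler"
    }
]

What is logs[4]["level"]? "DEBUG"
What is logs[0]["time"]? "2024-01-15T04:09:35.517Z"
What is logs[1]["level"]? "INFO"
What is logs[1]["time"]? "2024-01-15T04:54:21.206Z"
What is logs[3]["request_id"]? "req_90324"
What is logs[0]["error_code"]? 445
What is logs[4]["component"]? "database"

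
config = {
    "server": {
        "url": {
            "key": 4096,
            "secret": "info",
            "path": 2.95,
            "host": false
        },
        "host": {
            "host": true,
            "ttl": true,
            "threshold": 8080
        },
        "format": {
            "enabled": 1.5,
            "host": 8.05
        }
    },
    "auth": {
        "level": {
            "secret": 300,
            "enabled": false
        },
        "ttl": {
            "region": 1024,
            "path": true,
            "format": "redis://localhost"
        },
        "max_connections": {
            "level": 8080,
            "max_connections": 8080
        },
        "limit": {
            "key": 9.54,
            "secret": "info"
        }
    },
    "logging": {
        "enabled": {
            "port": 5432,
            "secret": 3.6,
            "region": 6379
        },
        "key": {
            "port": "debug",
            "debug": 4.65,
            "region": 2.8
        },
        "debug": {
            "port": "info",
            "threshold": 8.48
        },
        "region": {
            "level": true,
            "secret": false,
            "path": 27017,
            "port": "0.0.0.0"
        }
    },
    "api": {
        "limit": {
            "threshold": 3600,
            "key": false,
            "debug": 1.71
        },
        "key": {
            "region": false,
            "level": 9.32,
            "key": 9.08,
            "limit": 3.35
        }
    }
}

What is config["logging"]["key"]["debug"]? 4.65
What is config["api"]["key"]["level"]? 9.32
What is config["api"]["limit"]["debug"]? 1.71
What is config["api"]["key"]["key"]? 9.08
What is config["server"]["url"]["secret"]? "info"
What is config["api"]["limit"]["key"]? False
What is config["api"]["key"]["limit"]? 3.35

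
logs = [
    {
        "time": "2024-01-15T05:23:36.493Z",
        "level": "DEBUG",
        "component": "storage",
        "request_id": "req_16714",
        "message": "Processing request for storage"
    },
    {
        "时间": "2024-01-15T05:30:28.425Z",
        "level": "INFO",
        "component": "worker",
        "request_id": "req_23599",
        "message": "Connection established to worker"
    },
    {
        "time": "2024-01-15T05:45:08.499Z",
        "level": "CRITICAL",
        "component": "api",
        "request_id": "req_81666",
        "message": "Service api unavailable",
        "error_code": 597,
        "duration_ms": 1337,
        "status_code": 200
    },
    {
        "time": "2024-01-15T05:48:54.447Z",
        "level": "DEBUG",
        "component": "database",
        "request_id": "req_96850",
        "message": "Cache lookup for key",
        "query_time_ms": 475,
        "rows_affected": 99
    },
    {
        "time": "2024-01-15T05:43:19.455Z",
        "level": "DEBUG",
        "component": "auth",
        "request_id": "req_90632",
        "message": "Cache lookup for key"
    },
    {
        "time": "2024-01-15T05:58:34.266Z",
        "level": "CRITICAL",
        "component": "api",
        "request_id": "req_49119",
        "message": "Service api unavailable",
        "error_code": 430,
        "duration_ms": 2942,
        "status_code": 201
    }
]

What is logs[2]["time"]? "2024-01-15T05:45:08.499Z"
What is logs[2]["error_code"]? 597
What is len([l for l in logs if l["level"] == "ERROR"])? 0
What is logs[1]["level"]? "INFO"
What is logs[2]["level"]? "CRITICAL"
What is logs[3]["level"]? "DEBUG"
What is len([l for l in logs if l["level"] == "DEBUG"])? 3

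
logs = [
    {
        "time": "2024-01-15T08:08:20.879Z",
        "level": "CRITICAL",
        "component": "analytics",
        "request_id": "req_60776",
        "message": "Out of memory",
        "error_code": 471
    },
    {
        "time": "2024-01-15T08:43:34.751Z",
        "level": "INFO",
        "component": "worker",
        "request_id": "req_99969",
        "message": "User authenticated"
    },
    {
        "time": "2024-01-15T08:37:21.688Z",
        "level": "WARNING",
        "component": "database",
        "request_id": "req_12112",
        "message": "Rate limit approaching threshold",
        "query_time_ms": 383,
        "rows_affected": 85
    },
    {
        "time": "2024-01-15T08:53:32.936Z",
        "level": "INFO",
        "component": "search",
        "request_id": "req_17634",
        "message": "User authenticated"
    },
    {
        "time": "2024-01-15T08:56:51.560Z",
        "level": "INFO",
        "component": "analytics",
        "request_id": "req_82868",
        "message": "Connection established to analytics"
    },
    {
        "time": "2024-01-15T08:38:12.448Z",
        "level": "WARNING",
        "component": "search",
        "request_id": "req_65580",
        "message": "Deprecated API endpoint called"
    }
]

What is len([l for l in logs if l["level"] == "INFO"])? 3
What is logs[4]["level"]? "INFO"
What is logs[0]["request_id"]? "req_60776"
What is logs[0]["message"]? "Out of memory"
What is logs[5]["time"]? "2024-01-15T08:38:12.448Z"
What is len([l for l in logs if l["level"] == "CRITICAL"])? 1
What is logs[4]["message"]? "Connection established to analytics"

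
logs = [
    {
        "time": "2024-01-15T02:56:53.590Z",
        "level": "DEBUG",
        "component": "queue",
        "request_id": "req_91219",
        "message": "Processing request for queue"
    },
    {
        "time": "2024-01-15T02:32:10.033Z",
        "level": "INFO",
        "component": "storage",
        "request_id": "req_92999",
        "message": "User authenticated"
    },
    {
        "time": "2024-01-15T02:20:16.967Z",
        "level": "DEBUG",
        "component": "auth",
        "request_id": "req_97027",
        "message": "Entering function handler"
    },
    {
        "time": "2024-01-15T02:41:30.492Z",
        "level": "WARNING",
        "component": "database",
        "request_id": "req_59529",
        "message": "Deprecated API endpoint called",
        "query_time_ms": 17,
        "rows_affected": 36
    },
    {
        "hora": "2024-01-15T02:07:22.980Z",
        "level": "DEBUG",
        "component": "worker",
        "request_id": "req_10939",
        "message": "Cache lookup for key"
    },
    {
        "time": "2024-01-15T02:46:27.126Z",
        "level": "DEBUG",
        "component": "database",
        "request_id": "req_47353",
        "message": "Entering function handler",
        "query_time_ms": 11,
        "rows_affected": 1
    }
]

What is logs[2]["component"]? "auth"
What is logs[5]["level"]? "DEBUG"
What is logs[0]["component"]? "queue"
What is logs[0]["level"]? "DEBUG"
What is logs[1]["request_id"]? "req_92999"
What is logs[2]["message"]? "Entering function handler"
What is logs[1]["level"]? "INFO"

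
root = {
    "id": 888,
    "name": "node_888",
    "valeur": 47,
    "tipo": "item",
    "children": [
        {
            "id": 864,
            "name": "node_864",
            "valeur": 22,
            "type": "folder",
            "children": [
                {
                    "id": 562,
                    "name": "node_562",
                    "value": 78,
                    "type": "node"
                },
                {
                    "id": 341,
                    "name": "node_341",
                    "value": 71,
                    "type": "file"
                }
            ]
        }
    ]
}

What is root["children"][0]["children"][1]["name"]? "node_341"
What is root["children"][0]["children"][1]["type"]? "file"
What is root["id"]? 888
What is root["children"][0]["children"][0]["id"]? 562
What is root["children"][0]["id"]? 864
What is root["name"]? "node_888"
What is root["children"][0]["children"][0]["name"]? "node_562"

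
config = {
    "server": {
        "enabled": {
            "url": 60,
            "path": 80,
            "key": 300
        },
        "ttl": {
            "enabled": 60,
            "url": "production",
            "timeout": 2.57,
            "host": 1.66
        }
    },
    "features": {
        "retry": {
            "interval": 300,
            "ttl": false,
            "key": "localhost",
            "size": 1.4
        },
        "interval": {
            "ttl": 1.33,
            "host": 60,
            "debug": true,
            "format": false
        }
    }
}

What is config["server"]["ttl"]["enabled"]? 60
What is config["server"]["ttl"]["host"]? 1.66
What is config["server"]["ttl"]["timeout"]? 2.57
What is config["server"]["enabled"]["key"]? 300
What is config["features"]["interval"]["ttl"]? 1.33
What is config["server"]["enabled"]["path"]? 80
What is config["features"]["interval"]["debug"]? True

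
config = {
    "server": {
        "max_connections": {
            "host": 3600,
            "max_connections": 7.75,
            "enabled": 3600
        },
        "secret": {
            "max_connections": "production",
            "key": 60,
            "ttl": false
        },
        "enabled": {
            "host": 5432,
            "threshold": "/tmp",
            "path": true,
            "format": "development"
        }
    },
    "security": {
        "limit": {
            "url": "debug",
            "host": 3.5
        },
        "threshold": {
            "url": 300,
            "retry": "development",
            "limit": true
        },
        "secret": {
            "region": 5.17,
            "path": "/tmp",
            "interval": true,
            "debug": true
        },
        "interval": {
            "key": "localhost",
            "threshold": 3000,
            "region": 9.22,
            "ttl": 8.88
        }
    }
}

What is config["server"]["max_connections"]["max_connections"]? 7.75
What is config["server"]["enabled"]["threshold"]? "/tmp"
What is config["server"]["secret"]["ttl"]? False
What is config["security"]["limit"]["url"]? "debug"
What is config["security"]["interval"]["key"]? "localhost"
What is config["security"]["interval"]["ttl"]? 8.88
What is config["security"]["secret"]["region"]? 5.17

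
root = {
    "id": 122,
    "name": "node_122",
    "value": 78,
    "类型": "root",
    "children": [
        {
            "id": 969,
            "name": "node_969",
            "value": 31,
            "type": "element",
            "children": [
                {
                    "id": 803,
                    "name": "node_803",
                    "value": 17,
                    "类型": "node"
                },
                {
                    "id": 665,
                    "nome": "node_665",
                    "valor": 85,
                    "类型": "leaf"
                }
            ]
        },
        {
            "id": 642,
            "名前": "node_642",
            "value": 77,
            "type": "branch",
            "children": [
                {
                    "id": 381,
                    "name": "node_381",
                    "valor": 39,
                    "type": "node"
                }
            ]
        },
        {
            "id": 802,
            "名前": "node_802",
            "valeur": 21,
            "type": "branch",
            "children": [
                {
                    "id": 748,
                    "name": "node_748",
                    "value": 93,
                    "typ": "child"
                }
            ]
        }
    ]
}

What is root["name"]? "node_122"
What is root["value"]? 78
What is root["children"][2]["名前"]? "node_802"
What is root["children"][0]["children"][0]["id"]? 803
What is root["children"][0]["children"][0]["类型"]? "node"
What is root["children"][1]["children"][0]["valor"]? 39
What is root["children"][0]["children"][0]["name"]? "node_803"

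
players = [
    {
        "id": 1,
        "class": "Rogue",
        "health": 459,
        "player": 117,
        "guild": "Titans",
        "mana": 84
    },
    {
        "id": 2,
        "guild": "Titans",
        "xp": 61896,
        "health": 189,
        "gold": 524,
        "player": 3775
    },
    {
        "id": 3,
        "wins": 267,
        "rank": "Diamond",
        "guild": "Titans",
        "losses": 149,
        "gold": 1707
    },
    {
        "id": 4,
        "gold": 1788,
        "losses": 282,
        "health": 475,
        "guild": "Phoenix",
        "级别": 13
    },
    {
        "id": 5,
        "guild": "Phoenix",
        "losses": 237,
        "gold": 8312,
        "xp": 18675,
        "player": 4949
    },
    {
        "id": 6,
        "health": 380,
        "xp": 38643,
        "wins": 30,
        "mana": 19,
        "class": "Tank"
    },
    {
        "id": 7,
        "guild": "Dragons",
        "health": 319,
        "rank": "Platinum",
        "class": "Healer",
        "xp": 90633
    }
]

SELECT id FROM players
[1, 2, 3, 4, 5, 6, 7]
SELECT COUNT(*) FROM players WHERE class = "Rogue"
1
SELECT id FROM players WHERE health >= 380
[1, 4, 6]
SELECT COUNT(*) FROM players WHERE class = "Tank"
1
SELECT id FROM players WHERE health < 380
[2, 7]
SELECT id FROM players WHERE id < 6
[1, 2, 3, 4, 5]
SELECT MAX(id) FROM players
7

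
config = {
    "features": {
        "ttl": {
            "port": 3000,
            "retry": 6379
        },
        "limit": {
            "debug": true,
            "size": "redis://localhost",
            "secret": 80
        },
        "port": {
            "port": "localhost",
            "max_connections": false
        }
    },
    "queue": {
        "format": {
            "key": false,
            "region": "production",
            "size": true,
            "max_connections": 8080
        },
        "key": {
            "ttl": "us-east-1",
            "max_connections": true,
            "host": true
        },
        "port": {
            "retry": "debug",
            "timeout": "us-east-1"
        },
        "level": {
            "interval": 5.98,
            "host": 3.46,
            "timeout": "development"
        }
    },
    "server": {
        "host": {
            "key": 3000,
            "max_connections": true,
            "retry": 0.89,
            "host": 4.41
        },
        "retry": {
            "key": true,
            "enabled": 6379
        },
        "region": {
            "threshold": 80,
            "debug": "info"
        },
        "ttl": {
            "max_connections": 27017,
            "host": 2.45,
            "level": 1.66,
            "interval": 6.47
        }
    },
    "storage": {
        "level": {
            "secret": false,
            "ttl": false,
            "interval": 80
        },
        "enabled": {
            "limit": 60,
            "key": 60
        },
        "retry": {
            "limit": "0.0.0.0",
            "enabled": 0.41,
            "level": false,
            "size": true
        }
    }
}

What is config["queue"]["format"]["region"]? "production"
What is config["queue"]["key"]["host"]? True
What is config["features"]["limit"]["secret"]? 80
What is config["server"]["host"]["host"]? 4.41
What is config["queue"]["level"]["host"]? 3.46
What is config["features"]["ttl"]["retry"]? 6379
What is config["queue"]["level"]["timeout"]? "development"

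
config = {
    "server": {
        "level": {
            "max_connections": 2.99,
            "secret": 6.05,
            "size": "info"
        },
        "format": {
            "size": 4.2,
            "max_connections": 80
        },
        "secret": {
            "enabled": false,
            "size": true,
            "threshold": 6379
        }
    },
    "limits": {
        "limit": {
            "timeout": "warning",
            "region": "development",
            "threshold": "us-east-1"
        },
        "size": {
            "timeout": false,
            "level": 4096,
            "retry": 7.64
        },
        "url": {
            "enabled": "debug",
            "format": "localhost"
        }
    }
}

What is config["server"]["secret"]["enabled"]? False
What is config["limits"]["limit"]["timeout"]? "warning"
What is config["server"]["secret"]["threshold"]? 6379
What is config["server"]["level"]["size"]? "info"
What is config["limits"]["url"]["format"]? "localhost"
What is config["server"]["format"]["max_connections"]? 80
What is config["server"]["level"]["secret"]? 6.05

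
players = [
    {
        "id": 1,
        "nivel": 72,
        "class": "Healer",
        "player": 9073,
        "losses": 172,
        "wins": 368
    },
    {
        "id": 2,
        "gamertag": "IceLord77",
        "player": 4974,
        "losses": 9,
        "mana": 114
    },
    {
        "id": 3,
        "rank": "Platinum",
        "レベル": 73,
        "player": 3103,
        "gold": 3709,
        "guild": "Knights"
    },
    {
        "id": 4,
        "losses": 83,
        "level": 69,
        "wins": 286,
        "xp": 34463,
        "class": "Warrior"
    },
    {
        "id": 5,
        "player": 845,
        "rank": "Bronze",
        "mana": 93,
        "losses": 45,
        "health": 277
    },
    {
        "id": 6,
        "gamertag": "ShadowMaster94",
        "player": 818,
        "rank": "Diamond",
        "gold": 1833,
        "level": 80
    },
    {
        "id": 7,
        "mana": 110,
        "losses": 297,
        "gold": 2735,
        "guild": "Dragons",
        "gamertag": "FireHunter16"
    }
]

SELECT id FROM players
[1, 2, 3, 4, 5, 6, 7]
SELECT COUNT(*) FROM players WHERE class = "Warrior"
1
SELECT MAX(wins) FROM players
368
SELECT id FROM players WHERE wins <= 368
[1, 4]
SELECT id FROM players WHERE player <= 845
[5, 6]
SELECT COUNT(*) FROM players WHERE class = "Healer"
1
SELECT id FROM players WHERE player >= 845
[1, 2, 3, 5]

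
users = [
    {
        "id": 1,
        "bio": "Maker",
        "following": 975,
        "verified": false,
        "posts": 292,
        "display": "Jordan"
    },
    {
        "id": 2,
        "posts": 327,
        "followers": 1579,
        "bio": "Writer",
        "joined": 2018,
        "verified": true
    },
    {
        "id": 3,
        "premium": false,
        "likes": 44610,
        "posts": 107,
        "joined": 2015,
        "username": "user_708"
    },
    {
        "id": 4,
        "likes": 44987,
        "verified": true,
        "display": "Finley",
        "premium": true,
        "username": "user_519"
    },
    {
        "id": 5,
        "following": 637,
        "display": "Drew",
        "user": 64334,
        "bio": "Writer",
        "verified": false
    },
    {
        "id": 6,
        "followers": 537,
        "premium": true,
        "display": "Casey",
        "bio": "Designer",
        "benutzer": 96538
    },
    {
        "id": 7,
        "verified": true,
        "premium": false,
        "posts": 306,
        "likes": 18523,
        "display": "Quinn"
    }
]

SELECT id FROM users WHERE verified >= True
[2, 4, 7]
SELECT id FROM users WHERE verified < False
[]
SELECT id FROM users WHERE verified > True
[]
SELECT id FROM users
[1, 2, 3, 4, 5, 6, 7]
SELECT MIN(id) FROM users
1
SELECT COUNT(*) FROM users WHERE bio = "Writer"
2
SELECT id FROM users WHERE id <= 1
[1]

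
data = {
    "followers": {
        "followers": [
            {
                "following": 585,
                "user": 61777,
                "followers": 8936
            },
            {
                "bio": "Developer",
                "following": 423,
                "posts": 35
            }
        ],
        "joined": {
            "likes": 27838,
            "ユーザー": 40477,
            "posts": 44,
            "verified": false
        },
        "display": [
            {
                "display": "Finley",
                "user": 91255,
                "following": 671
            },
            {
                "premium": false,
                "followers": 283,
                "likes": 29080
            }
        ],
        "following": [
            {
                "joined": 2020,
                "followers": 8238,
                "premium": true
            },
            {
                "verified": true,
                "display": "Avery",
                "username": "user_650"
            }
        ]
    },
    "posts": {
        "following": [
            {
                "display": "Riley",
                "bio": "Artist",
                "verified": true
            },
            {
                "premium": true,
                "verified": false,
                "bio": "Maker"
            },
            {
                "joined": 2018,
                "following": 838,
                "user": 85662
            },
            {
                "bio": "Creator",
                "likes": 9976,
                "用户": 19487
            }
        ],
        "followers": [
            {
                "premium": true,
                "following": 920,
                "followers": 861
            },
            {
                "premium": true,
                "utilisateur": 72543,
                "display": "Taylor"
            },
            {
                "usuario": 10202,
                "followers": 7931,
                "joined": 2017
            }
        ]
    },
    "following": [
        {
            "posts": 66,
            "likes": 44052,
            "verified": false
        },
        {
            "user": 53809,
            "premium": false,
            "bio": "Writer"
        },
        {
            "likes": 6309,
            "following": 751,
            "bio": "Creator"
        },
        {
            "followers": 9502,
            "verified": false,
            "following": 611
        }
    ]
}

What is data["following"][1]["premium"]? False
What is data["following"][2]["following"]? 751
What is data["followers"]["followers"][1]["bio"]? "Developer"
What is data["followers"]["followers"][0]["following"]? 585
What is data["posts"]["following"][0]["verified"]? True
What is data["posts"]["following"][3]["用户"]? 19487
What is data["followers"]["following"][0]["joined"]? 2020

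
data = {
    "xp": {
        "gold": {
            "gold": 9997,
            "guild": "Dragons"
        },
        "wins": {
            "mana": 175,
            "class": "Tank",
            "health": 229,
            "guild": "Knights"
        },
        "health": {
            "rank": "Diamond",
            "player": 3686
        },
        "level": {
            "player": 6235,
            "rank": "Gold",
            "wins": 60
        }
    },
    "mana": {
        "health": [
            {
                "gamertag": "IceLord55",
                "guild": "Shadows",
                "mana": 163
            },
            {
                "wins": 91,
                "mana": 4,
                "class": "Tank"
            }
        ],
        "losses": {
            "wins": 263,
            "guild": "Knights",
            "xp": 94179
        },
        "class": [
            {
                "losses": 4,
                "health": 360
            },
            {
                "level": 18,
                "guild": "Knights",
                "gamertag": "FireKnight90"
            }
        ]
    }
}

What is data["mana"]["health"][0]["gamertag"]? "IceLord55"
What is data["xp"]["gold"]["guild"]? "Dragons"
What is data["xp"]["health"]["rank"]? "Diamond"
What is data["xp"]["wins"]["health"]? 229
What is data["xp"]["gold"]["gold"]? 9997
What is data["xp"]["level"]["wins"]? 60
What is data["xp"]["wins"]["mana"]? 175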